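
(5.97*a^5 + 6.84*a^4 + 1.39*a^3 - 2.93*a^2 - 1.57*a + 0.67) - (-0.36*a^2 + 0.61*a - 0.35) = 5.97*a^5 + 6.84*a^4 + 1.39*a^3 - 2.57*a^2 - 2.18*a + 1.02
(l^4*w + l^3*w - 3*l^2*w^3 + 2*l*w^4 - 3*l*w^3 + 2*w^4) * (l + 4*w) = l^5*w + 4*l^4*w^2 + l^4*w - 3*l^3*w^3 + 4*l^3*w^2 - 10*l^2*w^4 - 3*l^2*w^3 + 8*l*w^5 - 10*l*w^4 + 8*w^5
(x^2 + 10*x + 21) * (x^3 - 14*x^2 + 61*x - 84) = x^5 - 4*x^4 - 58*x^3 + 232*x^2 + 441*x - 1764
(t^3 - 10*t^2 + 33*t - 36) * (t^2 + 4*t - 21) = t^5 - 6*t^4 - 28*t^3 + 306*t^2 - 837*t + 756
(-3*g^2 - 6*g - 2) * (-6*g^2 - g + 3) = 18*g^4 + 39*g^3 + 9*g^2 - 16*g - 6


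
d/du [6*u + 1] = 6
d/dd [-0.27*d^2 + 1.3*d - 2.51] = 1.3 - 0.54*d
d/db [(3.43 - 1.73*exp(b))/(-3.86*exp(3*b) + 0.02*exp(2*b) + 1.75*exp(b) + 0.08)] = (-13.3556*exp(3*b) + 39.754*exp(2*b) - 0.1372*exp(b) - 6.1409)*exp(b)/(14.8996*exp(6*b) - 0.1544*exp(5*b) - 13.5096*exp(4*b) - 0.5476*exp(3*b) + 3.0657*exp(2*b) + 0.28*exp(b) + 0.0064)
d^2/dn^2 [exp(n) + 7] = exp(n)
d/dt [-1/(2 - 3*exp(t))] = -3*exp(t)/(3*exp(t) - 2)^2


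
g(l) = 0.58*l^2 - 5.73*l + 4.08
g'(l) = 1.16*l - 5.73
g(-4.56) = 42.27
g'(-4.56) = -11.02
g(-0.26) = 5.61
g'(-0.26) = -6.03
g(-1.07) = 10.88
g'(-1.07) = -6.97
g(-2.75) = 24.22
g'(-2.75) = -8.92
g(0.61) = 0.80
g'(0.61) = -5.02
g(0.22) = 2.85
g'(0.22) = -5.47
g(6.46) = -8.73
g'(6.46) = 1.76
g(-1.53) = 14.20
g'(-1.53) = -7.50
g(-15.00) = 220.53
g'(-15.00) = -23.13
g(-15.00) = 220.53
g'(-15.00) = -23.13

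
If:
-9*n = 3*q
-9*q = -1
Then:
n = -1/27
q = 1/9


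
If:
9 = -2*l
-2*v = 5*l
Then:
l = -9/2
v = 45/4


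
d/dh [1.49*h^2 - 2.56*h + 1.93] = 2.98*h - 2.56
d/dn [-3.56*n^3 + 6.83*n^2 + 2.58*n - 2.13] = -10.68*n^2 + 13.66*n + 2.58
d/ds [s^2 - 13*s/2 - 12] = 2*s - 13/2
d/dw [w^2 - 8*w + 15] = 2*w - 8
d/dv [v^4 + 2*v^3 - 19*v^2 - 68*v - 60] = 4*v^3 + 6*v^2 - 38*v - 68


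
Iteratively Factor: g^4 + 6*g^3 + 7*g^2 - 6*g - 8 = (g + 2)*(g^3 + 4*g^2 - g - 4) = (g + 2)*(g + 4)*(g^2 - 1) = (g + 1)*(g + 2)*(g + 4)*(g - 1)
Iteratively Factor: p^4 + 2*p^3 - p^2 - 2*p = (p - 1)*(p^3 + 3*p^2 + 2*p) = (p - 1)*(p + 1)*(p^2 + 2*p) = (p - 1)*(p + 1)*(p + 2)*(p)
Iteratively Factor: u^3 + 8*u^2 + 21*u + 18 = (u + 2)*(u^2 + 6*u + 9) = (u + 2)*(u + 3)*(u + 3)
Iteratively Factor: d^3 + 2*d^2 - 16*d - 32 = (d + 4)*(d^2 - 2*d - 8) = (d + 2)*(d + 4)*(d - 4)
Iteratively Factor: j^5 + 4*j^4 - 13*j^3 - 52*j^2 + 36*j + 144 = (j - 2)*(j^4 + 6*j^3 - j^2 - 54*j - 72) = (j - 2)*(j + 4)*(j^3 + 2*j^2 - 9*j - 18) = (j - 2)*(j + 2)*(j + 4)*(j^2 - 9) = (j - 2)*(j + 2)*(j + 3)*(j + 4)*(j - 3)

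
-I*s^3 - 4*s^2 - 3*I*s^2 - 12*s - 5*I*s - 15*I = (s + 3)*(s - 5*I)*(-I*s + 1)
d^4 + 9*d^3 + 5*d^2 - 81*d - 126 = (d - 3)*(d + 2)*(d + 3)*(d + 7)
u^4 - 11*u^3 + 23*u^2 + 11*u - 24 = (u - 8)*(u - 3)*(u - 1)*(u + 1)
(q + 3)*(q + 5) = q^2 + 8*q + 15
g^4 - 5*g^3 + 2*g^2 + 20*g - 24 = (g - 3)*(g - 2)^2*(g + 2)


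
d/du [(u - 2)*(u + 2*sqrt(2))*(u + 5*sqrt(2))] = 3*u^2 - 4*u + 14*sqrt(2)*u - 14*sqrt(2) + 20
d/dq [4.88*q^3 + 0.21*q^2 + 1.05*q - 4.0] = 14.64*q^2 + 0.42*q + 1.05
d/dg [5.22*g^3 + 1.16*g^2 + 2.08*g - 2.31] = 15.66*g^2 + 2.32*g + 2.08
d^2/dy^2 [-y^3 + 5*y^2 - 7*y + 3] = 10 - 6*y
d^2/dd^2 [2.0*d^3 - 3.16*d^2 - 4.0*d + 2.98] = 12.0*d - 6.32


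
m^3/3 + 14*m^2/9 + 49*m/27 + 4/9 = (m/3 + 1)*(m + 1/3)*(m + 4/3)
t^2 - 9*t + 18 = (t - 6)*(t - 3)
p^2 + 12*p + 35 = (p + 5)*(p + 7)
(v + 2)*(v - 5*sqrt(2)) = v^2 - 5*sqrt(2)*v + 2*v - 10*sqrt(2)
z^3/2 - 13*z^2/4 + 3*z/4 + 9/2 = (z/2 + 1/2)*(z - 6)*(z - 3/2)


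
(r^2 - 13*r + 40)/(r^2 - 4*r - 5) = (r - 8)/(r + 1)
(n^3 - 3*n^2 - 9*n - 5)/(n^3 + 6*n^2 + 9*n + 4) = (n - 5)/(n + 4)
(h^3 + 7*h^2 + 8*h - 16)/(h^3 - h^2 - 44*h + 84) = (h^3 + 7*h^2 + 8*h - 16)/(h^3 - h^2 - 44*h + 84)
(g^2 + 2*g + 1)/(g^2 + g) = (g + 1)/g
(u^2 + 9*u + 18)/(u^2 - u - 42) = (u + 3)/(u - 7)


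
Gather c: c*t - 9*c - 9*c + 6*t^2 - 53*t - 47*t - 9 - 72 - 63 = c*(t - 18) + 6*t^2 - 100*t - 144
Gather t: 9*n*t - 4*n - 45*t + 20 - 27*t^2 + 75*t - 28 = -4*n - 27*t^2 + t*(9*n + 30) - 8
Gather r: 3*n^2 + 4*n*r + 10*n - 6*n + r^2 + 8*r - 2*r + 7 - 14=3*n^2 + 4*n + r^2 + r*(4*n + 6) - 7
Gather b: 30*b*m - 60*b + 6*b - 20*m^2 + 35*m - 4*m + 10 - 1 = b*(30*m - 54) - 20*m^2 + 31*m + 9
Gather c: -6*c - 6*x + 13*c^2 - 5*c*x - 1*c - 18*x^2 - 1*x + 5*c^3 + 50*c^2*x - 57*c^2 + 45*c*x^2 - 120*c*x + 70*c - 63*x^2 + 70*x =5*c^3 + c^2*(50*x - 44) + c*(45*x^2 - 125*x + 63) - 81*x^2 + 63*x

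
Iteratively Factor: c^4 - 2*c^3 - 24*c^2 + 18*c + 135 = (c + 3)*(c^3 - 5*c^2 - 9*c + 45) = (c - 3)*(c + 3)*(c^2 - 2*c - 15) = (c - 5)*(c - 3)*(c + 3)*(c + 3)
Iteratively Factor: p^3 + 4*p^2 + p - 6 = (p + 2)*(p^2 + 2*p - 3) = (p + 2)*(p + 3)*(p - 1)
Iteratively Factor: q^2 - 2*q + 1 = (q - 1)*(q - 1)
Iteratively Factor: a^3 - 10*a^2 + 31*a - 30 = (a - 2)*(a^2 - 8*a + 15) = (a - 5)*(a - 2)*(a - 3)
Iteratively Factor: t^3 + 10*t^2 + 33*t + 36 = (t + 3)*(t^2 + 7*t + 12) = (t + 3)*(t + 4)*(t + 3)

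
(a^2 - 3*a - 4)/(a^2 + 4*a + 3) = (a - 4)/(a + 3)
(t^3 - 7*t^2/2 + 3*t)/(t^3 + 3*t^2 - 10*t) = (t - 3/2)/(t + 5)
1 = 1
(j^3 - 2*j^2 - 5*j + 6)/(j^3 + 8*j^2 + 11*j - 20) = (j^2 - j - 6)/(j^2 + 9*j + 20)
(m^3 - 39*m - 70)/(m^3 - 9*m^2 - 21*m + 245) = (m + 2)/(m - 7)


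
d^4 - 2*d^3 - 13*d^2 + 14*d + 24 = (d - 4)*(d - 2)*(d + 1)*(d + 3)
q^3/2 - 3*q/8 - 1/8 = (q/2 + 1/4)*(q - 1)*(q + 1/2)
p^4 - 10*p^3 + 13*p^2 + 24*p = p*(p - 8)*(p - 3)*(p + 1)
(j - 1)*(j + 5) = j^2 + 4*j - 5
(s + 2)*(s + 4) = s^2 + 6*s + 8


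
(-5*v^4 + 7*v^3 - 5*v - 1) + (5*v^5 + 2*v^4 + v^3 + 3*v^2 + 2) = 5*v^5 - 3*v^4 + 8*v^3 + 3*v^2 - 5*v + 1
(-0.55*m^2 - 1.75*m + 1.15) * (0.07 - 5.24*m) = 2.882*m^3 + 9.1315*m^2 - 6.1485*m + 0.0805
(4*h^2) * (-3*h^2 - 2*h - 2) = -12*h^4 - 8*h^3 - 8*h^2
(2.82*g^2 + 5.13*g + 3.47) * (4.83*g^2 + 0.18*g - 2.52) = 13.6206*g^4 + 25.2855*g^3 + 10.5771*g^2 - 12.303*g - 8.7444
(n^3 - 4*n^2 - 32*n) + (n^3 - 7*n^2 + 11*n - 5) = 2*n^3 - 11*n^2 - 21*n - 5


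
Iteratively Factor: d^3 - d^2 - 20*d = (d + 4)*(d^2 - 5*d) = (d - 5)*(d + 4)*(d)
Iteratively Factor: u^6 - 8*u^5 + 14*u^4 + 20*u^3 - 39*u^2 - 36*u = (u + 1)*(u^5 - 9*u^4 + 23*u^3 - 3*u^2 - 36*u) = (u + 1)^2*(u^4 - 10*u^3 + 33*u^2 - 36*u) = u*(u + 1)^2*(u^3 - 10*u^2 + 33*u - 36) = u*(u - 3)*(u + 1)^2*(u^2 - 7*u + 12) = u*(u - 3)^2*(u + 1)^2*(u - 4)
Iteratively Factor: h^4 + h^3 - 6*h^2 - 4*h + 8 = (h + 2)*(h^3 - h^2 - 4*h + 4) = (h - 2)*(h + 2)*(h^2 + h - 2) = (h - 2)*(h - 1)*(h + 2)*(h + 2)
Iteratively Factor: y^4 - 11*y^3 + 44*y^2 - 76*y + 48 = (y - 2)*(y^3 - 9*y^2 + 26*y - 24) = (y - 3)*(y - 2)*(y^2 - 6*y + 8) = (y - 4)*(y - 3)*(y - 2)*(y - 2)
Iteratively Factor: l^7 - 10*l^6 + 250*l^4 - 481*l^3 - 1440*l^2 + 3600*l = (l + 4)*(l^6 - 14*l^5 + 56*l^4 + 26*l^3 - 585*l^2 + 900*l) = (l - 4)*(l + 4)*(l^5 - 10*l^4 + 16*l^3 + 90*l^2 - 225*l) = (l - 4)*(l - 3)*(l + 4)*(l^4 - 7*l^3 - 5*l^2 + 75*l) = (l - 5)*(l - 4)*(l - 3)*(l + 4)*(l^3 - 2*l^2 - 15*l) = (l - 5)^2*(l - 4)*(l - 3)*(l + 4)*(l^2 + 3*l) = l*(l - 5)^2*(l - 4)*(l - 3)*(l + 4)*(l + 3)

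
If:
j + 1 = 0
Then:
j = -1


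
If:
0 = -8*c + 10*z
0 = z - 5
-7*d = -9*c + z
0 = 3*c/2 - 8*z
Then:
No Solution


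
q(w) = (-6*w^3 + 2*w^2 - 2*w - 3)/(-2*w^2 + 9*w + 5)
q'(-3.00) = 2.00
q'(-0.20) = 1.36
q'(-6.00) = 2.47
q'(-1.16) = 1.45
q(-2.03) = -2.77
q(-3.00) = -4.58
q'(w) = (4*w - 9)*(-6*w^3 + 2*w^2 - 2*w - 3)/(-2*w^2 + 9*w + 5)^2 + (-18*w^2 + 4*w - 2)/(-2*w^2 + 9*w + 5)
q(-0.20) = -0.79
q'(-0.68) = 3.10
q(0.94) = -0.69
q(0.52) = -0.48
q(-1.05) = -1.24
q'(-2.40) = 1.84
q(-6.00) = -11.38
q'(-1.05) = 1.45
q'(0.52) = -0.16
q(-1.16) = -1.40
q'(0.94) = -0.90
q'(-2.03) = 1.72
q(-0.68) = -0.57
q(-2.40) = -3.42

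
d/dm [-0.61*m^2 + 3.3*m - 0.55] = 3.3 - 1.22*m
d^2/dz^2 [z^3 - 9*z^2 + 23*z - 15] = 6*z - 18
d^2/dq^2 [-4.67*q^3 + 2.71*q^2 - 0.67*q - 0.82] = 5.42 - 28.02*q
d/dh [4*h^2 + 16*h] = 8*h + 16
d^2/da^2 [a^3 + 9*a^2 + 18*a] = 6*a + 18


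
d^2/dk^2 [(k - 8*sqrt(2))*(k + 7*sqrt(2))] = 2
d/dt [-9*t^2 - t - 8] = -18*t - 1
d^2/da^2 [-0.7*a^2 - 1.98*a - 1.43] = -1.40000000000000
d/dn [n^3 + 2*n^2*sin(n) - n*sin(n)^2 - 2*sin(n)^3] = 2*n^2*cos(n) + 3*n^2 + 4*n*sin(n) - n*sin(2*n) - 6*sin(n)^2*cos(n) - sin(n)^2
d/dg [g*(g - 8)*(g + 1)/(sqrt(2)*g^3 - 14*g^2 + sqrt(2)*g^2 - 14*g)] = (-7 + 4*sqrt(2))/(g^2 - 14*sqrt(2)*g + 98)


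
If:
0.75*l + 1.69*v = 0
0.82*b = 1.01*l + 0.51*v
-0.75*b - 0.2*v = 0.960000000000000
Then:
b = -1.46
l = -1.53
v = 0.68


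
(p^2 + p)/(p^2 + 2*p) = (p + 1)/(p + 2)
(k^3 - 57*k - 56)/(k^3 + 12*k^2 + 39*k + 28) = (k - 8)/(k + 4)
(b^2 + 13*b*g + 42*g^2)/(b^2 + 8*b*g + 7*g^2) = (b + 6*g)/(b + g)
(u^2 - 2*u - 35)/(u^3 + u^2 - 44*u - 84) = (u + 5)/(u^2 + 8*u + 12)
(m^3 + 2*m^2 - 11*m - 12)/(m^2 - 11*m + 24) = (m^2 + 5*m + 4)/(m - 8)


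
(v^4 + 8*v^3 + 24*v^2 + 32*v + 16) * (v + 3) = v^5 + 11*v^4 + 48*v^3 + 104*v^2 + 112*v + 48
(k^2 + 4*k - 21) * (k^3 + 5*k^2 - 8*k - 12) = k^5 + 9*k^4 - 9*k^3 - 149*k^2 + 120*k + 252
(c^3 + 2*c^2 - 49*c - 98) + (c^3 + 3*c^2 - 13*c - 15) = 2*c^3 + 5*c^2 - 62*c - 113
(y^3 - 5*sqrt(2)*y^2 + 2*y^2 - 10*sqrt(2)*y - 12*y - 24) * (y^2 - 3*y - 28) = y^5 - 5*sqrt(2)*y^4 - y^4 - 46*y^3 + 5*sqrt(2)*y^3 - 44*y^2 + 170*sqrt(2)*y^2 + 280*sqrt(2)*y + 408*y + 672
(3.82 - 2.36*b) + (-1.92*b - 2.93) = 0.89 - 4.28*b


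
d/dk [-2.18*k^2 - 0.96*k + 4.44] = -4.36*k - 0.96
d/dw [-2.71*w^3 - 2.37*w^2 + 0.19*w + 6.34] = -8.13*w^2 - 4.74*w + 0.19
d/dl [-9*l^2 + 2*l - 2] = 2 - 18*l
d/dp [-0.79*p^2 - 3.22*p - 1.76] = -1.58*p - 3.22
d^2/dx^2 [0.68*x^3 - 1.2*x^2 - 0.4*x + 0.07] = 4.08*x - 2.4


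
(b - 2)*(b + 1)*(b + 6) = b^3 + 5*b^2 - 8*b - 12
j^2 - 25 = (j - 5)*(j + 5)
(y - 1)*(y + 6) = y^2 + 5*y - 6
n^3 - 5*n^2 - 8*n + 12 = (n - 6)*(n - 1)*(n + 2)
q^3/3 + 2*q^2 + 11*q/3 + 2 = (q/3 + 1/3)*(q + 2)*(q + 3)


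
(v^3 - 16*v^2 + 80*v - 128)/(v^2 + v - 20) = (v^2 - 12*v + 32)/(v + 5)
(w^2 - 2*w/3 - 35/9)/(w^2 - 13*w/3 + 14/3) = (w + 5/3)/(w - 2)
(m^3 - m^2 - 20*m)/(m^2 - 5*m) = m + 4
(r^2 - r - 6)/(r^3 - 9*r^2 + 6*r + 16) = (r^2 - r - 6)/(r^3 - 9*r^2 + 6*r + 16)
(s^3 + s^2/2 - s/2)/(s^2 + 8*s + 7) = s*(2*s - 1)/(2*(s + 7))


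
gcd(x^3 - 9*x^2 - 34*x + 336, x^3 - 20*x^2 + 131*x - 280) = x^2 - 15*x + 56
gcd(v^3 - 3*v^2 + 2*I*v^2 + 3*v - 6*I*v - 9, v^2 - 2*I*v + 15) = v + 3*I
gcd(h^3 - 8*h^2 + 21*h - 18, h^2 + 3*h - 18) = h - 3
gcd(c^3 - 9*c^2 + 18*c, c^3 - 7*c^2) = c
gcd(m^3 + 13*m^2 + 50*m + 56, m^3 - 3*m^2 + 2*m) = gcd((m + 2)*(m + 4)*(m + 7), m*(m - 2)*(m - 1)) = 1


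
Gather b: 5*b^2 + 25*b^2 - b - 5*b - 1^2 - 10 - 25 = 30*b^2 - 6*b - 36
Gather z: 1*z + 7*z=8*z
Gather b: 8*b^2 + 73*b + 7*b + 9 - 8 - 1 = 8*b^2 + 80*b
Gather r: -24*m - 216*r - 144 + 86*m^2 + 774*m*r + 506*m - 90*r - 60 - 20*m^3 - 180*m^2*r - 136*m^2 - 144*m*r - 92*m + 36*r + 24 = -20*m^3 - 50*m^2 + 390*m + r*(-180*m^2 + 630*m - 270) - 180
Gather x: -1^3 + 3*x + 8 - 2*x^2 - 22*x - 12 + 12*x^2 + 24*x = 10*x^2 + 5*x - 5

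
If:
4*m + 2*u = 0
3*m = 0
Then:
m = 0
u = 0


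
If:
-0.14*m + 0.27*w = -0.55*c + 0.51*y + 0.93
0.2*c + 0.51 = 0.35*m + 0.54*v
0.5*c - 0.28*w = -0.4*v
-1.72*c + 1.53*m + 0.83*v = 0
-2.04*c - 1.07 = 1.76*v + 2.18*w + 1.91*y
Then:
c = -1.30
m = -2.64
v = 2.17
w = 0.79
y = -2.08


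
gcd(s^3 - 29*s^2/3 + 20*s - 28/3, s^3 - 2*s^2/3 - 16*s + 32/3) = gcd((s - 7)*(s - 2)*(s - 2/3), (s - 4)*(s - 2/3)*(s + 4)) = s - 2/3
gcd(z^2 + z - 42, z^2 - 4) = 1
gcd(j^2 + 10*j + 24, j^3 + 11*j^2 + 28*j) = j + 4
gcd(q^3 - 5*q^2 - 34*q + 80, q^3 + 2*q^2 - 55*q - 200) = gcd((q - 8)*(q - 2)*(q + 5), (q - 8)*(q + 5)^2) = q^2 - 3*q - 40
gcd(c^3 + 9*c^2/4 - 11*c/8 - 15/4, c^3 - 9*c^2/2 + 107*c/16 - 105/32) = c - 5/4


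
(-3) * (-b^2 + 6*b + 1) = 3*b^2 - 18*b - 3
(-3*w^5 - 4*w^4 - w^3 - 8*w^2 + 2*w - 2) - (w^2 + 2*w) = -3*w^5 - 4*w^4 - w^3 - 9*w^2 - 2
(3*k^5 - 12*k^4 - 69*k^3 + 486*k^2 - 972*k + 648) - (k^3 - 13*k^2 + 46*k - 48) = 3*k^5 - 12*k^4 - 70*k^3 + 499*k^2 - 1018*k + 696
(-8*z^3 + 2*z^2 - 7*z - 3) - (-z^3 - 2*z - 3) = -7*z^3 + 2*z^2 - 5*z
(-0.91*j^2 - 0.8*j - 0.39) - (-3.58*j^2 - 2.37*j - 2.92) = 2.67*j^2 + 1.57*j + 2.53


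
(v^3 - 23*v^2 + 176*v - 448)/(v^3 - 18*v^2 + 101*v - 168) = (v - 8)/(v - 3)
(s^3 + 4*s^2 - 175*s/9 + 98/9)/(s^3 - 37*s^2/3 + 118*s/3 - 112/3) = (3*s^2 + 19*s - 14)/(3*(s^2 - 10*s + 16))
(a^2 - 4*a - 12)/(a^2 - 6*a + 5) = (a^2 - 4*a - 12)/(a^2 - 6*a + 5)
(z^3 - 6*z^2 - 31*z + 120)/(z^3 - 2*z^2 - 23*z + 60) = (z - 8)/(z - 4)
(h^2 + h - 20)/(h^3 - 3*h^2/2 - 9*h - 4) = 2*(h + 5)/(2*h^2 + 5*h + 2)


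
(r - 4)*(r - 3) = r^2 - 7*r + 12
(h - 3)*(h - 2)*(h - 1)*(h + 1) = h^4 - 5*h^3 + 5*h^2 + 5*h - 6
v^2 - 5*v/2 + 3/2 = (v - 3/2)*(v - 1)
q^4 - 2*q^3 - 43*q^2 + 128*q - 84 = (q - 6)*(q - 2)*(q - 1)*(q + 7)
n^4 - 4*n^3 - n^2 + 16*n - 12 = (n - 3)*(n - 2)*(n - 1)*(n + 2)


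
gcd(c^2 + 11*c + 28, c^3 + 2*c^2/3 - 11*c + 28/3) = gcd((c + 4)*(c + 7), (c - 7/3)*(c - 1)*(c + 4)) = c + 4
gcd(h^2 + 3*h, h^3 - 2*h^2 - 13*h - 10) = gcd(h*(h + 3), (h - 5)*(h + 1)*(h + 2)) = 1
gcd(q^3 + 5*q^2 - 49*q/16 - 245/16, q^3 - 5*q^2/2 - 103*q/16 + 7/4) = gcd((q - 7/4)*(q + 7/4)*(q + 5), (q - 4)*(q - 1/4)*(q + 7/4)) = q + 7/4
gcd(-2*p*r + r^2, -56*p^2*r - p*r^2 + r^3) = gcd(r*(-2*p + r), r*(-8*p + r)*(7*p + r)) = r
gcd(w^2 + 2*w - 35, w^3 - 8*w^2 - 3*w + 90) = w - 5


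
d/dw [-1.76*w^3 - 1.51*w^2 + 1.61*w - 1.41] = -5.28*w^2 - 3.02*w + 1.61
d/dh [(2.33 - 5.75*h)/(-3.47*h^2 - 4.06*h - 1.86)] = (-19.9525*h^2 + 16.1702*h + 20.1548)/(12.0409*h^4 + 28.1764*h^3 + 29.392*h^2 + 15.1032*h + 3.4596)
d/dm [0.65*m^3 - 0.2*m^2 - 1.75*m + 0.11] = 1.95*m^2 - 0.4*m - 1.75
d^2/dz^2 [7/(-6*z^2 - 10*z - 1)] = 28*(18*z^2 + 30*z - 2*(6*z + 5)^2 + 3)/(6*z^2 + 10*z + 1)^3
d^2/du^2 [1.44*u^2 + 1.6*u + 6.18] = 2.88000000000000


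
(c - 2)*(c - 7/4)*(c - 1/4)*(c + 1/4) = c^4 - 15*c^3/4 + 55*c^2/16 + 15*c/64 - 7/32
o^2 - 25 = (o - 5)*(o + 5)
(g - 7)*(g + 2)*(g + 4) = g^3 - g^2 - 34*g - 56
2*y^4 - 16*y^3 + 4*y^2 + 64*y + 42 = (y - 7)*(y - 3)*(sqrt(2)*y + sqrt(2))^2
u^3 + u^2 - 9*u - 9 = (u - 3)*(u + 1)*(u + 3)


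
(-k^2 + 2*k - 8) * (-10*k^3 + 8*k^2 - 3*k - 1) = 10*k^5 - 28*k^4 + 99*k^3 - 69*k^2 + 22*k + 8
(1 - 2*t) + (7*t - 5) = 5*t - 4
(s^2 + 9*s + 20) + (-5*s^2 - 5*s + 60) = -4*s^2 + 4*s + 80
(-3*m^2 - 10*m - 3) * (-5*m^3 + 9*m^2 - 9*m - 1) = 15*m^5 + 23*m^4 - 48*m^3 + 66*m^2 + 37*m + 3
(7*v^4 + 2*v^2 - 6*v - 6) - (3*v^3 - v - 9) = 7*v^4 - 3*v^3 + 2*v^2 - 5*v + 3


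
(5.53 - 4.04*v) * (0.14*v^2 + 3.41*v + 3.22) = -0.5656*v^3 - 13.0022*v^2 + 5.8485*v + 17.8066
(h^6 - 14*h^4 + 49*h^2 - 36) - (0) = h^6 - 14*h^4 + 49*h^2 - 36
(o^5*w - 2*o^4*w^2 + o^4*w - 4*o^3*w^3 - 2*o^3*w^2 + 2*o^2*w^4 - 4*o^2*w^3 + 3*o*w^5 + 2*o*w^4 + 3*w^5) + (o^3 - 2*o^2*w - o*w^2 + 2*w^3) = o^5*w - 2*o^4*w^2 + o^4*w - 4*o^3*w^3 - 2*o^3*w^2 + o^3 + 2*o^2*w^4 - 4*o^2*w^3 - 2*o^2*w + 3*o*w^5 + 2*o*w^4 - o*w^2 + 3*w^5 + 2*w^3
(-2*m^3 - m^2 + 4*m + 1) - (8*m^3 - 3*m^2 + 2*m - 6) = -10*m^3 + 2*m^2 + 2*m + 7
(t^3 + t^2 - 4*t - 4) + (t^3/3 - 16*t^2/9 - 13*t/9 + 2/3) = 4*t^3/3 - 7*t^2/9 - 49*t/9 - 10/3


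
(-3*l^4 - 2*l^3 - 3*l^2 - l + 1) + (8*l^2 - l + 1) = -3*l^4 - 2*l^3 + 5*l^2 - 2*l + 2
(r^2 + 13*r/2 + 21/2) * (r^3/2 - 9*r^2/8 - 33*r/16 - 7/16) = r^5/2 + 17*r^4/8 - 33*r^3/8 - 821*r^2/32 - 49*r/2 - 147/32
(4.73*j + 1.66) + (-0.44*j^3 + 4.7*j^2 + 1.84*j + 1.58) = -0.44*j^3 + 4.7*j^2 + 6.57*j + 3.24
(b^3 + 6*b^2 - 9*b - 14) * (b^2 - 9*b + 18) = b^5 - 3*b^4 - 45*b^3 + 175*b^2 - 36*b - 252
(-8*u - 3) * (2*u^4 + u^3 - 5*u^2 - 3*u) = -16*u^5 - 14*u^4 + 37*u^3 + 39*u^2 + 9*u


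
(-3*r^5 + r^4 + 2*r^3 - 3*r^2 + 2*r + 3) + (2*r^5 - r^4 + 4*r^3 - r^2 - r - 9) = -r^5 + 6*r^3 - 4*r^2 + r - 6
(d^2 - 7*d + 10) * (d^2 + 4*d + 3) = d^4 - 3*d^3 - 15*d^2 + 19*d + 30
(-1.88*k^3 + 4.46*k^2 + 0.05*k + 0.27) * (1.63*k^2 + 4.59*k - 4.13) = -3.0644*k^5 - 1.3594*k^4 + 28.3173*k^3 - 17.7502*k^2 + 1.0328*k - 1.1151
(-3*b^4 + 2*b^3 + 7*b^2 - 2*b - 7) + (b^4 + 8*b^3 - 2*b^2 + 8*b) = -2*b^4 + 10*b^3 + 5*b^2 + 6*b - 7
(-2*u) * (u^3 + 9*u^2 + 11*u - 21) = -2*u^4 - 18*u^3 - 22*u^2 + 42*u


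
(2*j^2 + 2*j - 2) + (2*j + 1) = 2*j^2 + 4*j - 1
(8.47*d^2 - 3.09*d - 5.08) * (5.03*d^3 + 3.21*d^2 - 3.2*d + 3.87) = 42.6041*d^5 + 11.646*d^4 - 62.5753*d^3 + 26.3601*d^2 + 4.2977*d - 19.6596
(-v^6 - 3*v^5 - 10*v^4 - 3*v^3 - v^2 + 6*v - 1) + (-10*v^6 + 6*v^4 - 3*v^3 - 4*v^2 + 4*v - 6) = -11*v^6 - 3*v^5 - 4*v^4 - 6*v^3 - 5*v^2 + 10*v - 7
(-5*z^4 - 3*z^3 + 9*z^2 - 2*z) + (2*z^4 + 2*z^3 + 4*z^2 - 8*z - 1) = -3*z^4 - z^3 + 13*z^2 - 10*z - 1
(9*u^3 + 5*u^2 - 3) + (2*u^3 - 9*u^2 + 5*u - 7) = 11*u^3 - 4*u^2 + 5*u - 10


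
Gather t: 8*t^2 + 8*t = 8*t^2 + 8*t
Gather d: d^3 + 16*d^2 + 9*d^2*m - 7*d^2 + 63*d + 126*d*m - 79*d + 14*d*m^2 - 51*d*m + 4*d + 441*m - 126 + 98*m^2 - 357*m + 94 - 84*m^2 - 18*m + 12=d^3 + d^2*(9*m + 9) + d*(14*m^2 + 75*m - 12) + 14*m^2 + 66*m - 20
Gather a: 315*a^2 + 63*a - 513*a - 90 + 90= 315*a^2 - 450*a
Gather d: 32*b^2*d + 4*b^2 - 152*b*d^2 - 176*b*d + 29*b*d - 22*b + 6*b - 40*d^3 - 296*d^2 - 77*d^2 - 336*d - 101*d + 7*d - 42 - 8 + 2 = 4*b^2 - 16*b - 40*d^3 + d^2*(-152*b - 373) + d*(32*b^2 - 147*b - 430) - 48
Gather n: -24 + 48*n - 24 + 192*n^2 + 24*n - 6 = 192*n^2 + 72*n - 54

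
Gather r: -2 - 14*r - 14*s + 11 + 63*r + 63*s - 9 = 49*r + 49*s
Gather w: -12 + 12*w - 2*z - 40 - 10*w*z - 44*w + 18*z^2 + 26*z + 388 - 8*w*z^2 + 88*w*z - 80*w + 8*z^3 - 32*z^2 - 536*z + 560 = w*(-8*z^2 + 78*z - 112) + 8*z^3 - 14*z^2 - 512*z + 896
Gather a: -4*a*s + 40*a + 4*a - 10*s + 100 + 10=a*(44 - 4*s) - 10*s + 110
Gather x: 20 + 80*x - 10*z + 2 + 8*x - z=88*x - 11*z + 22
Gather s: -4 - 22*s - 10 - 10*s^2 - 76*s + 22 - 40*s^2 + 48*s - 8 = -50*s^2 - 50*s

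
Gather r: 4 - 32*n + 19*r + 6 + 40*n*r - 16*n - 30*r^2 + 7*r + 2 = -48*n - 30*r^2 + r*(40*n + 26) + 12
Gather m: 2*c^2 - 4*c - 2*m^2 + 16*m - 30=2*c^2 - 4*c - 2*m^2 + 16*m - 30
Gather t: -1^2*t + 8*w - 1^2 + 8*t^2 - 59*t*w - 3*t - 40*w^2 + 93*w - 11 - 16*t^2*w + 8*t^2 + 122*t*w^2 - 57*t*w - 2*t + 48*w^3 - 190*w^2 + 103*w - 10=t^2*(16 - 16*w) + t*(122*w^2 - 116*w - 6) + 48*w^3 - 230*w^2 + 204*w - 22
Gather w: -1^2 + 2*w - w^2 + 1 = -w^2 + 2*w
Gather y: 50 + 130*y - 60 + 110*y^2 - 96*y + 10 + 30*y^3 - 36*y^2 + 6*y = 30*y^3 + 74*y^2 + 40*y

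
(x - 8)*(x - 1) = x^2 - 9*x + 8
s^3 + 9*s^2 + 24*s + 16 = (s + 1)*(s + 4)^2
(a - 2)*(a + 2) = a^2 - 4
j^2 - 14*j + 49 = (j - 7)^2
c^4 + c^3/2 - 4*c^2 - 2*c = c*(c - 2)*(c + 1/2)*(c + 2)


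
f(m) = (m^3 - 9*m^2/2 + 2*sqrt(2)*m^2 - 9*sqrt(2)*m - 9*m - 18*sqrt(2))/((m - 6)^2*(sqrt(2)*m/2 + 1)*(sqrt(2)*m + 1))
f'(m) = (3*m^2 - 9*m + 4*sqrt(2)*m - 9*sqrt(2) - 9)/((m - 6)^2*(sqrt(2)*m/2 + 1)*(sqrt(2)*m + 1)) - sqrt(2)*(m^3 - 9*m^2/2 + 2*sqrt(2)*m^2 - 9*sqrt(2)*m - 9*m - 18*sqrt(2))/((m - 6)^2*(sqrt(2)*m/2 + 1)*(sqrt(2)*m + 1)^2) - sqrt(2)*(m^3 - 9*m^2/2 + 2*sqrt(2)*m^2 - 9*sqrt(2)*m - 9*m - 18*sqrt(2))/(2*(m - 6)^2*(sqrt(2)*m/2 + 1)^2*(sqrt(2)*m + 1)) - 2*(m^3 - 9*m^2/2 + 2*sqrt(2)*m^2 - 9*sqrt(2)*m - 9*m - 18*sqrt(2))/((m - 6)^3*(sqrt(2)*m/2 + 1)*(sqrt(2)*m + 1))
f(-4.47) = -0.04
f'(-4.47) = 0.01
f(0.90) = -0.47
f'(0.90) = 0.08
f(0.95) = -0.47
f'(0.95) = 0.07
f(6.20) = 6.61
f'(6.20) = -33.28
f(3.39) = -0.59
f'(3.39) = -0.18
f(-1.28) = 0.61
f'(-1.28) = -0.23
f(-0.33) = -1.13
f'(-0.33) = 2.44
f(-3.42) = -0.02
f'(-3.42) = 0.03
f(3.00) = -0.53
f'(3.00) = -0.12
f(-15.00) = -0.04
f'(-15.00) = 0.00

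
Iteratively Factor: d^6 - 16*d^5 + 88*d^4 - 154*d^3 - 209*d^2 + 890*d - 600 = (d - 3)*(d^5 - 13*d^4 + 49*d^3 - 7*d^2 - 230*d + 200) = (d - 5)*(d - 3)*(d^4 - 8*d^3 + 9*d^2 + 38*d - 40) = (d - 5)*(d - 3)*(d + 2)*(d^3 - 10*d^2 + 29*d - 20) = (d - 5)*(d - 3)*(d - 1)*(d + 2)*(d^2 - 9*d + 20) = (d - 5)*(d - 4)*(d - 3)*(d - 1)*(d + 2)*(d - 5)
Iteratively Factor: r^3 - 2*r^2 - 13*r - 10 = (r + 2)*(r^2 - 4*r - 5) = (r + 1)*(r + 2)*(r - 5)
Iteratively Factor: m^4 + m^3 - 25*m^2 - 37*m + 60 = (m - 1)*(m^3 + 2*m^2 - 23*m - 60) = (m - 1)*(m + 4)*(m^2 - 2*m - 15) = (m - 1)*(m + 3)*(m + 4)*(m - 5)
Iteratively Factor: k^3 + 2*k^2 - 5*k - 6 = (k + 1)*(k^2 + k - 6) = (k - 2)*(k + 1)*(k + 3)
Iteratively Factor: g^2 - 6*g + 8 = (g - 2)*(g - 4)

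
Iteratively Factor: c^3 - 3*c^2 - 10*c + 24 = (c - 4)*(c^2 + c - 6) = (c - 4)*(c + 3)*(c - 2)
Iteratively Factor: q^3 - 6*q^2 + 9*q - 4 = (q - 4)*(q^2 - 2*q + 1) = (q - 4)*(q - 1)*(q - 1)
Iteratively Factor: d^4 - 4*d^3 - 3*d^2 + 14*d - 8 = (d - 1)*(d^3 - 3*d^2 - 6*d + 8) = (d - 1)*(d + 2)*(d^2 - 5*d + 4) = (d - 1)^2*(d + 2)*(d - 4)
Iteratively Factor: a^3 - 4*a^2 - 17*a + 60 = (a + 4)*(a^2 - 8*a + 15) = (a - 5)*(a + 4)*(a - 3)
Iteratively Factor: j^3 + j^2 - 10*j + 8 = (j + 4)*(j^2 - 3*j + 2) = (j - 1)*(j + 4)*(j - 2)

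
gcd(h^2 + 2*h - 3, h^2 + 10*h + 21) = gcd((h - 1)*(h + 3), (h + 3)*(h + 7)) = h + 3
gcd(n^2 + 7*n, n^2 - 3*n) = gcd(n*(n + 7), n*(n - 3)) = n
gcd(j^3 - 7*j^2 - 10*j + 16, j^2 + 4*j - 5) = j - 1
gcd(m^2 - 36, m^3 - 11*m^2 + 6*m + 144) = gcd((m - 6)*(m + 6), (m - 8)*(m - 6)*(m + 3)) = m - 6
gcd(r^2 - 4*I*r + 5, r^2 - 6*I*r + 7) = r + I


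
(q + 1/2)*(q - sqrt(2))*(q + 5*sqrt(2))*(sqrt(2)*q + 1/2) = sqrt(2)*q^4 + sqrt(2)*q^3/2 + 17*q^3/2 - 8*sqrt(2)*q^2 + 17*q^2/4 - 4*sqrt(2)*q - 5*q - 5/2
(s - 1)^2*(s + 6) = s^3 + 4*s^2 - 11*s + 6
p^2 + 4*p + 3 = (p + 1)*(p + 3)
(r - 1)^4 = r^4 - 4*r^3 + 6*r^2 - 4*r + 1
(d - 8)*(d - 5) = d^2 - 13*d + 40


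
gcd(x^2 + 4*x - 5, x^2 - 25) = x + 5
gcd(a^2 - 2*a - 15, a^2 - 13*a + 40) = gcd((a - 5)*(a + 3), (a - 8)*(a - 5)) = a - 5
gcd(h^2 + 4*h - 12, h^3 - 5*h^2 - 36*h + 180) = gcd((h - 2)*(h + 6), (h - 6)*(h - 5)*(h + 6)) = h + 6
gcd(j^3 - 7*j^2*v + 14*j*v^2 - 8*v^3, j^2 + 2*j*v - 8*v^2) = -j + 2*v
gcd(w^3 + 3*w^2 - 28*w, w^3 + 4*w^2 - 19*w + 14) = w + 7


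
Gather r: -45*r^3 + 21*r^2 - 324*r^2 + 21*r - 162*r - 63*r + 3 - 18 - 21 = -45*r^3 - 303*r^2 - 204*r - 36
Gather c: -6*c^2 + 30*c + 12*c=-6*c^2 + 42*c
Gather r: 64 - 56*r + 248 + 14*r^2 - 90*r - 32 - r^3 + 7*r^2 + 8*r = -r^3 + 21*r^2 - 138*r + 280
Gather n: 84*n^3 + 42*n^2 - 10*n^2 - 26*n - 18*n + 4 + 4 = 84*n^3 + 32*n^2 - 44*n + 8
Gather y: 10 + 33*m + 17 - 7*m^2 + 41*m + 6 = -7*m^2 + 74*m + 33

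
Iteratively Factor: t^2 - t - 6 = (t + 2)*(t - 3)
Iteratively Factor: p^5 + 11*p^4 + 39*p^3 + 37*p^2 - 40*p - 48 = (p + 1)*(p^4 + 10*p^3 + 29*p^2 + 8*p - 48) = (p + 1)*(p + 3)*(p^3 + 7*p^2 + 8*p - 16) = (p + 1)*(p + 3)*(p + 4)*(p^2 + 3*p - 4) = (p + 1)*(p + 3)*(p + 4)^2*(p - 1)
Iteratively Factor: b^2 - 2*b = (b)*(b - 2)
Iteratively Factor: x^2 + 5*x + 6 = (x + 3)*(x + 2)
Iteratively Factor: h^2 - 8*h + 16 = (h - 4)*(h - 4)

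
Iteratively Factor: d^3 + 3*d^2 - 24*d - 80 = (d + 4)*(d^2 - d - 20) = (d - 5)*(d + 4)*(d + 4)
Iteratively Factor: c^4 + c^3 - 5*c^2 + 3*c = (c + 3)*(c^3 - 2*c^2 + c) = c*(c + 3)*(c^2 - 2*c + 1) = c*(c - 1)*(c + 3)*(c - 1)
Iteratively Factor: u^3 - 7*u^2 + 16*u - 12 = (u - 2)*(u^2 - 5*u + 6) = (u - 2)^2*(u - 3)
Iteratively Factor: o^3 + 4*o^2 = (o)*(o^2 + 4*o) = o*(o + 4)*(o)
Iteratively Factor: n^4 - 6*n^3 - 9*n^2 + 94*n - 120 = (n + 4)*(n^3 - 10*n^2 + 31*n - 30) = (n - 5)*(n + 4)*(n^2 - 5*n + 6) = (n - 5)*(n - 3)*(n + 4)*(n - 2)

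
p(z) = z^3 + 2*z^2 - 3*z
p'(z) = 3*z^2 + 4*z - 3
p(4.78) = 140.57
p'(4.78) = 84.67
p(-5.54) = -92.03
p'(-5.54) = 66.91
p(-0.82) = 3.25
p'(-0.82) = -4.26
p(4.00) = 84.00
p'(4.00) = 61.00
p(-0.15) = 0.49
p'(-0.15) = -3.53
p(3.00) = 36.00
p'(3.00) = 36.00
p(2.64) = 24.42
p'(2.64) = 28.47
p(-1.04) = 4.16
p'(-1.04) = -3.92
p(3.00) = 36.00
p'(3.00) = 36.00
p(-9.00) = -540.00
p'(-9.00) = 204.00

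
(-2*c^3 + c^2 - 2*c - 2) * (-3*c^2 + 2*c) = 6*c^5 - 7*c^4 + 8*c^3 + 2*c^2 - 4*c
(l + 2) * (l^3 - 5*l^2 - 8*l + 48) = l^4 - 3*l^3 - 18*l^2 + 32*l + 96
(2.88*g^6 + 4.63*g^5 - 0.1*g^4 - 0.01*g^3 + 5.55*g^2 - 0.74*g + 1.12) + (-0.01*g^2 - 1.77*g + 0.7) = 2.88*g^6 + 4.63*g^5 - 0.1*g^4 - 0.01*g^3 + 5.54*g^2 - 2.51*g + 1.82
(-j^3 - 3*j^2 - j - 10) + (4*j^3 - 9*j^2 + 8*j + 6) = 3*j^3 - 12*j^2 + 7*j - 4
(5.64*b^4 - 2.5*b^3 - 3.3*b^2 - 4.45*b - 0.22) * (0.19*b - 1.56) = 1.0716*b^5 - 9.2734*b^4 + 3.273*b^3 + 4.3025*b^2 + 6.9002*b + 0.3432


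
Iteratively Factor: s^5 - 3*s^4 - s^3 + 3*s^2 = (s - 3)*(s^4 - s^2) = s*(s - 3)*(s^3 - s) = s*(s - 3)*(s - 1)*(s^2 + s) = s*(s - 3)*(s - 1)*(s + 1)*(s)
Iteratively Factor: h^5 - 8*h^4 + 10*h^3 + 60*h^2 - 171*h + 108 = (h - 3)*(h^4 - 5*h^3 - 5*h^2 + 45*h - 36) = (h - 4)*(h - 3)*(h^3 - h^2 - 9*h + 9) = (h - 4)*(h - 3)^2*(h^2 + 2*h - 3) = (h - 4)*(h - 3)^2*(h - 1)*(h + 3)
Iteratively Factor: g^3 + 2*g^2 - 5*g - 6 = (g + 3)*(g^2 - g - 2) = (g + 1)*(g + 3)*(g - 2)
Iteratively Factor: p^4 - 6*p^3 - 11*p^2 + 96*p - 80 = (p - 5)*(p^3 - p^2 - 16*p + 16) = (p - 5)*(p - 4)*(p^2 + 3*p - 4) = (p - 5)*(p - 4)*(p - 1)*(p + 4)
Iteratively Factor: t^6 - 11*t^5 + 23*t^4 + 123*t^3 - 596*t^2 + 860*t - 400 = (t - 2)*(t^5 - 9*t^4 + 5*t^3 + 133*t^2 - 330*t + 200) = (t - 5)*(t - 2)*(t^4 - 4*t^3 - 15*t^2 + 58*t - 40) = (t - 5)^2*(t - 2)*(t^3 + t^2 - 10*t + 8) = (t - 5)^2*(t - 2)*(t - 1)*(t^2 + 2*t - 8) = (t - 5)^2*(t - 2)^2*(t - 1)*(t + 4)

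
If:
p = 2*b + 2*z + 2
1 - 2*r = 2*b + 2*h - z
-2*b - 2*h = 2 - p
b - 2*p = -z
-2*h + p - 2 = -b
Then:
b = 0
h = -4/3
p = -2/3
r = 7/6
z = -4/3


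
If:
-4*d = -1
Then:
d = 1/4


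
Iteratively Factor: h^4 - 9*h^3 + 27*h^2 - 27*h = (h)*(h^3 - 9*h^2 + 27*h - 27) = h*(h - 3)*(h^2 - 6*h + 9) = h*(h - 3)^2*(h - 3)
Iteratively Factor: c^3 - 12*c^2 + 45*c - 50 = (c - 5)*(c^2 - 7*c + 10) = (c - 5)^2*(c - 2)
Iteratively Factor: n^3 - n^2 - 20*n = (n)*(n^2 - n - 20) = n*(n - 5)*(n + 4)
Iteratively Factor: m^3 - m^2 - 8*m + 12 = (m - 2)*(m^2 + m - 6) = (m - 2)^2*(m + 3)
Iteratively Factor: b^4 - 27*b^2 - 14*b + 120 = (b + 4)*(b^3 - 4*b^2 - 11*b + 30) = (b - 2)*(b + 4)*(b^2 - 2*b - 15) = (b - 5)*(b - 2)*(b + 4)*(b + 3)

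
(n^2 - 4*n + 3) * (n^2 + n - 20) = n^4 - 3*n^3 - 21*n^2 + 83*n - 60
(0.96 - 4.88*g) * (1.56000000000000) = 1.4976 - 7.6128*g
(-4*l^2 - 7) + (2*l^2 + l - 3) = -2*l^2 + l - 10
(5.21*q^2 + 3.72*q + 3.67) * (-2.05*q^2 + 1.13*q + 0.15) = -10.6805*q^4 - 1.7387*q^3 - 2.5384*q^2 + 4.7051*q + 0.5505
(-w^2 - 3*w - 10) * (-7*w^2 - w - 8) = 7*w^4 + 22*w^3 + 81*w^2 + 34*w + 80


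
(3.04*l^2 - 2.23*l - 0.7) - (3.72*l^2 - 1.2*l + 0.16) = -0.68*l^2 - 1.03*l - 0.86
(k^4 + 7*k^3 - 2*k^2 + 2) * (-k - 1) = -k^5 - 8*k^4 - 5*k^3 + 2*k^2 - 2*k - 2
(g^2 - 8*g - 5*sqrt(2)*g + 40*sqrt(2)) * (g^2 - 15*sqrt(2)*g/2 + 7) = g^4 - 25*sqrt(2)*g^3/2 - 8*g^3 + 82*g^2 + 100*sqrt(2)*g^2 - 656*g - 35*sqrt(2)*g + 280*sqrt(2)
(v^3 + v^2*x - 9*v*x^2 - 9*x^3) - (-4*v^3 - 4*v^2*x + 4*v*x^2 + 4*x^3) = 5*v^3 + 5*v^2*x - 13*v*x^2 - 13*x^3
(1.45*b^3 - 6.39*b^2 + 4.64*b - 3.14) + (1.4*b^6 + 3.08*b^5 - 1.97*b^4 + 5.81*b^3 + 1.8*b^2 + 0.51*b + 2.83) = 1.4*b^6 + 3.08*b^5 - 1.97*b^4 + 7.26*b^3 - 4.59*b^2 + 5.15*b - 0.31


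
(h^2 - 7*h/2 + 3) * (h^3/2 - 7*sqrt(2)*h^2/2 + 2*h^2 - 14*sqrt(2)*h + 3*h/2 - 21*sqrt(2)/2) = h^5/2 - 7*sqrt(2)*h^4/2 + h^4/4 - 4*h^3 - 7*sqrt(2)*h^3/4 + 3*h^2/4 + 28*sqrt(2)*h^2 - 21*sqrt(2)*h/4 + 9*h/2 - 63*sqrt(2)/2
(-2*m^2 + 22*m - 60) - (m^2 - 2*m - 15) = -3*m^2 + 24*m - 45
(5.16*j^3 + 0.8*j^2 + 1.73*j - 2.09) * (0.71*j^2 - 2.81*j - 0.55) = 3.6636*j^5 - 13.9316*j^4 - 3.8577*j^3 - 6.7852*j^2 + 4.9214*j + 1.1495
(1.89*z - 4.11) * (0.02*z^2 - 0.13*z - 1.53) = 0.0378*z^3 - 0.3279*z^2 - 2.3574*z + 6.2883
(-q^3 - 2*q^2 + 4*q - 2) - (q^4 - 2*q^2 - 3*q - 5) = -q^4 - q^3 + 7*q + 3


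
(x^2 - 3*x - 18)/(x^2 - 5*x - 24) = (x - 6)/(x - 8)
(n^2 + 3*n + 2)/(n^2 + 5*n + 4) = (n + 2)/(n + 4)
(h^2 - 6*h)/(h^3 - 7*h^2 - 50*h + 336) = h/(h^2 - h - 56)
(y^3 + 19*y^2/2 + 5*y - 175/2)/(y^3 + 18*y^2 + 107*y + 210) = (y - 5/2)/(y + 6)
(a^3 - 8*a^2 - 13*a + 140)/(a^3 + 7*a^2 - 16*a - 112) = (a^2 - 12*a + 35)/(a^2 + 3*a - 28)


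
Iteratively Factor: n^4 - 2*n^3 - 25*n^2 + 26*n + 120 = (n + 4)*(n^3 - 6*n^2 - n + 30) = (n - 3)*(n + 4)*(n^2 - 3*n - 10) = (n - 5)*(n - 3)*(n + 4)*(n + 2)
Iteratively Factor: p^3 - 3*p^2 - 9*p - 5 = (p + 1)*(p^2 - 4*p - 5) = (p - 5)*(p + 1)*(p + 1)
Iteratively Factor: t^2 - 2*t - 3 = (t - 3)*(t + 1)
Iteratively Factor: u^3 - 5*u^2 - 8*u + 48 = (u - 4)*(u^2 - u - 12) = (u - 4)*(u + 3)*(u - 4)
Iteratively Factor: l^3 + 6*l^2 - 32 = (l - 2)*(l^2 + 8*l + 16) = (l - 2)*(l + 4)*(l + 4)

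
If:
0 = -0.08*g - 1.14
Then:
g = -14.25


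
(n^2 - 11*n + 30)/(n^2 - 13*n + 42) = (n - 5)/(n - 7)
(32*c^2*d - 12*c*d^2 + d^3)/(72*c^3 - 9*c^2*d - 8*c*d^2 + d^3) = d*(4*c - d)/(9*c^2 - d^2)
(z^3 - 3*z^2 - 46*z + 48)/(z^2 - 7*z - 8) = (z^2 + 5*z - 6)/(z + 1)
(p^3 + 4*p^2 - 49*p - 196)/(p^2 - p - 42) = (p^2 + 11*p + 28)/(p + 6)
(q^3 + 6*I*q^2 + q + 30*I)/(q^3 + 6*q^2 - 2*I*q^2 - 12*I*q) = (q^2 + 8*I*q - 15)/(q*(q + 6))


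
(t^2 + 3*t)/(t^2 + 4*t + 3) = t/(t + 1)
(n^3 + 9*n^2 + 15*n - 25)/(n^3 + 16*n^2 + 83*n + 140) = (n^2 + 4*n - 5)/(n^2 + 11*n + 28)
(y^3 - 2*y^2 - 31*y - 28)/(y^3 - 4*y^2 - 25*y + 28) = (y + 1)/(y - 1)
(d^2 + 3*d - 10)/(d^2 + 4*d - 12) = (d + 5)/(d + 6)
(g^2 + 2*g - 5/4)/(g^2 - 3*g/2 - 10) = (g - 1/2)/(g - 4)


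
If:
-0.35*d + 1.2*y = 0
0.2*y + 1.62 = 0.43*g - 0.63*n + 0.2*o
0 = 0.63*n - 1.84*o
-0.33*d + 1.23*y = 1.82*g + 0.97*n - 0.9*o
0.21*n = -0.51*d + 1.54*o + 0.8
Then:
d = 0.16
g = 0.83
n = -2.27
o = -0.78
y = 0.05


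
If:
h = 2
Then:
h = 2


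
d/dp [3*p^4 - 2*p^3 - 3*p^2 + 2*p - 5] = 12*p^3 - 6*p^2 - 6*p + 2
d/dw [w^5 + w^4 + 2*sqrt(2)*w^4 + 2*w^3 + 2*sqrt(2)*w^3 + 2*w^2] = w*(5*w^3 + 4*w^2 + 8*sqrt(2)*w^2 + 6*w + 6*sqrt(2)*w + 4)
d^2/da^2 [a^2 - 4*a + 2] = 2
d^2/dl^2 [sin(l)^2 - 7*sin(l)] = 7*sin(l) + 2*cos(2*l)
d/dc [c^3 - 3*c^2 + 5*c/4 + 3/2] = 3*c^2 - 6*c + 5/4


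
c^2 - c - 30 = (c - 6)*(c + 5)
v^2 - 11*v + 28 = (v - 7)*(v - 4)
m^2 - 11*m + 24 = (m - 8)*(m - 3)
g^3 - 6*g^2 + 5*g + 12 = (g - 4)*(g - 3)*(g + 1)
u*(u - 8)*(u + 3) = u^3 - 5*u^2 - 24*u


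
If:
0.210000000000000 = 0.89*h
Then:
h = 0.24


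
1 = 1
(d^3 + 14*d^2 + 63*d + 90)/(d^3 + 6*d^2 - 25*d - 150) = (d + 3)/(d - 5)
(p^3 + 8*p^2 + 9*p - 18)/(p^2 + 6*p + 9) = (p^2 + 5*p - 6)/(p + 3)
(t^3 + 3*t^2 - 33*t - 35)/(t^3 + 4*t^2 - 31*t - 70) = (t + 1)/(t + 2)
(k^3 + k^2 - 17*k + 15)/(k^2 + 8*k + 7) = (k^3 + k^2 - 17*k + 15)/(k^2 + 8*k + 7)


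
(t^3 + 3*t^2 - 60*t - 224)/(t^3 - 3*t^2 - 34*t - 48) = (t^2 + 11*t + 28)/(t^2 + 5*t + 6)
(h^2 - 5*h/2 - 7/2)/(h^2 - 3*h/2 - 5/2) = (2*h - 7)/(2*h - 5)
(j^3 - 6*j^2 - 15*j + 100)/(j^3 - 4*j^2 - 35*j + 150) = (j + 4)/(j + 6)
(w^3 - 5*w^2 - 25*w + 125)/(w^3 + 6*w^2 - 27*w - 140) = (w^2 - 25)/(w^2 + 11*w + 28)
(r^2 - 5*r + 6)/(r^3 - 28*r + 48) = (r - 3)/(r^2 + 2*r - 24)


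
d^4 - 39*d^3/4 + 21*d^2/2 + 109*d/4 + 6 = (d - 8)*(d - 3)*(d + 1/4)*(d + 1)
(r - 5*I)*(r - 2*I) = r^2 - 7*I*r - 10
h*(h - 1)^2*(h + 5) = h^4 + 3*h^3 - 9*h^2 + 5*h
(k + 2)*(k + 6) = k^2 + 8*k + 12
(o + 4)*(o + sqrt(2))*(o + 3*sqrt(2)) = o^3 + 4*o^2 + 4*sqrt(2)*o^2 + 6*o + 16*sqrt(2)*o + 24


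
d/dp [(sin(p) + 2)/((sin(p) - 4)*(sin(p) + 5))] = (-4*sin(p) + cos(p)^2 - 23)*cos(p)/((sin(p) - 4)^2*(sin(p) + 5)^2)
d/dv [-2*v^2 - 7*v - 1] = -4*v - 7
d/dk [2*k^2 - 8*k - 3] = 4*k - 8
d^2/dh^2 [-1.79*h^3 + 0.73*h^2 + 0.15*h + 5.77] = 1.46 - 10.74*h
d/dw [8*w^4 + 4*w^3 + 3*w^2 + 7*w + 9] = 32*w^3 + 12*w^2 + 6*w + 7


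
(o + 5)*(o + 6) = o^2 + 11*o + 30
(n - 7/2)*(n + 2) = n^2 - 3*n/2 - 7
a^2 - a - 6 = (a - 3)*(a + 2)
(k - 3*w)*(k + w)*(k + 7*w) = k^3 + 5*k^2*w - 17*k*w^2 - 21*w^3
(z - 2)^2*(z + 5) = z^3 + z^2 - 16*z + 20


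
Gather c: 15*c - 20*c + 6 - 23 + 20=3 - 5*c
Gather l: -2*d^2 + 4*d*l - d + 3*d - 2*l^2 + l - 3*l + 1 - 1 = -2*d^2 + 2*d - 2*l^2 + l*(4*d - 2)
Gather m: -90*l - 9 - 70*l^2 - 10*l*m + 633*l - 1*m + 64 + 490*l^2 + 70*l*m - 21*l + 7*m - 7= 420*l^2 + 522*l + m*(60*l + 6) + 48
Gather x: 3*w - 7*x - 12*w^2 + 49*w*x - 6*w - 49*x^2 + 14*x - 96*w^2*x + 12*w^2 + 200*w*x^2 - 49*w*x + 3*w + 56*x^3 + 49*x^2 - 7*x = -96*w^2*x + 200*w*x^2 + 56*x^3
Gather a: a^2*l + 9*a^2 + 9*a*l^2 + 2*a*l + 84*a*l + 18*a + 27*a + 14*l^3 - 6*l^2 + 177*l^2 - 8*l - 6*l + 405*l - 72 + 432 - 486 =a^2*(l + 9) + a*(9*l^2 + 86*l + 45) + 14*l^3 + 171*l^2 + 391*l - 126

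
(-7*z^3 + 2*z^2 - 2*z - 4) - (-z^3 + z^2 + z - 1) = -6*z^3 + z^2 - 3*z - 3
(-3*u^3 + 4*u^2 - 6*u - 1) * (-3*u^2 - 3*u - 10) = 9*u^5 - 3*u^4 + 36*u^3 - 19*u^2 + 63*u + 10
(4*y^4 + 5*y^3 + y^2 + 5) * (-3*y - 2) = -12*y^5 - 23*y^4 - 13*y^3 - 2*y^2 - 15*y - 10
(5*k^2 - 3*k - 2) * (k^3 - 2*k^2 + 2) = 5*k^5 - 13*k^4 + 4*k^3 + 14*k^2 - 6*k - 4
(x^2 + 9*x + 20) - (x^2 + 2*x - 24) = 7*x + 44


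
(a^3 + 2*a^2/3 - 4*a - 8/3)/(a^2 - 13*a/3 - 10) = (-3*a^3 - 2*a^2 + 12*a + 8)/(-3*a^2 + 13*a + 30)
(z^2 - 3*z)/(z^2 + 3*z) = (z - 3)/(z + 3)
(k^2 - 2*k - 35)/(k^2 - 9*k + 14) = (k + 5)/(k - 2)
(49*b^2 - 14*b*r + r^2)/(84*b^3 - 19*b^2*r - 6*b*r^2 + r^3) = (-7*b + r)/(-12*b^2 + b*r + r^2)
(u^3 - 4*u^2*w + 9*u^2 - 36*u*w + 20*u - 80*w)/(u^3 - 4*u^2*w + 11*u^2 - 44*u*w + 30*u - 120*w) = (u + 4)/(u + 6)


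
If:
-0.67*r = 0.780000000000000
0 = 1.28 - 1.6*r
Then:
No Solution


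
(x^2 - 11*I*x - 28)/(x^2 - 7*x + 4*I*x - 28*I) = (x^2 - 11*I*x - 28)/(x^2 + x*(-7 + 4*I) - 28*I)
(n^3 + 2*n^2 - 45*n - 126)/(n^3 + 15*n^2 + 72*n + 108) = (n - 7)/(n + 6)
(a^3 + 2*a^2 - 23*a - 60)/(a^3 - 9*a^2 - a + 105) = (a + 4)/(a - 7)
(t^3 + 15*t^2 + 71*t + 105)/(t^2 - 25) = (t^2 + 10*t + 21)/(t - 5)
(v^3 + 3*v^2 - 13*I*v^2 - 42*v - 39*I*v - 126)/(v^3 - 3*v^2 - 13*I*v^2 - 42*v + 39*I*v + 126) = (v + 3)/(v - 3)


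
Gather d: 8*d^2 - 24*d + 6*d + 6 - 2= 8*d^2 - 18*d + 4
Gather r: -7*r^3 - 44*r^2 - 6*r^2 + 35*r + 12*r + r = -7*r^3 - 50*r^2 + 48*r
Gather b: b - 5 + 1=b - 4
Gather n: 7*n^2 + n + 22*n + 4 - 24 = 7*n^2 + 23*n - 20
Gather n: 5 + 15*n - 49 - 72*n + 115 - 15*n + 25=96 - 72*n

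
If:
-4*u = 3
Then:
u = -3/4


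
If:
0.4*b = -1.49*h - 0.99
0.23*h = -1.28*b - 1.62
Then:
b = -1.20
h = -0.34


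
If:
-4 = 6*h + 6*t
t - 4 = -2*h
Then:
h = 14/3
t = -16/3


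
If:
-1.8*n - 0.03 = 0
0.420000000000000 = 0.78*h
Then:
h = 0.54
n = -0.02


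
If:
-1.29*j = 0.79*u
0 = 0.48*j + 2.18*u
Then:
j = 0.00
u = 0.00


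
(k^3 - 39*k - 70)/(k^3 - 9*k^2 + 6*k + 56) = (k + 5)/(k - 4)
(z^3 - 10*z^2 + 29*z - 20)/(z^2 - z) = z - 9 + 20/z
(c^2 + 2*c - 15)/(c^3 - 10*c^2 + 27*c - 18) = (c + 5)/(c^2 - 7*c + 6)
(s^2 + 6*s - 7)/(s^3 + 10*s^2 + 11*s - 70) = (s - 1)/(s^2 + 3*s - 10)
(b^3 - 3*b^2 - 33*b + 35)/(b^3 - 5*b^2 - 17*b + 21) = (b + 5)/(b + 3)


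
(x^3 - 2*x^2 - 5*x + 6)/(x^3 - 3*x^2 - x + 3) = (x + 2)/(x + 1)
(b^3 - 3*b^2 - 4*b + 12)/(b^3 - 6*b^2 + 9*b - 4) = (b^3 - 3*b^2 - 4*b + 12)/(b^3 - 6*b^2 + 9*b - 4)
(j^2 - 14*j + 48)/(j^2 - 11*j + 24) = (j - 6)/(j - 3)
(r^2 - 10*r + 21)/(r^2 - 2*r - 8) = (-r^2 + 10*r - 21)/(-r^2 + 2*r + 8)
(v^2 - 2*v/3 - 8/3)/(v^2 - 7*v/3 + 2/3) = (3*v + 4)/(3*v - 1)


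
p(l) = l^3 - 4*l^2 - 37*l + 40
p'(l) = 3*l^2 - 8*l - 37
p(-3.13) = 85.96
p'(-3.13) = 17.43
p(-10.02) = -996.87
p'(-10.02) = 344.36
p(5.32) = -119.48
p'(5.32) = 5.35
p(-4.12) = 54.61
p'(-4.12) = 46.88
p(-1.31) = 79.36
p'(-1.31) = -21.37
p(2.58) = -64.91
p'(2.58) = -37.67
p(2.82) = -73.72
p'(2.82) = -35.70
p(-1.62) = 85.19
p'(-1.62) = -16.17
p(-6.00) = -98.00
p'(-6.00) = 119.00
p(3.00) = -80.00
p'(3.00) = -34.00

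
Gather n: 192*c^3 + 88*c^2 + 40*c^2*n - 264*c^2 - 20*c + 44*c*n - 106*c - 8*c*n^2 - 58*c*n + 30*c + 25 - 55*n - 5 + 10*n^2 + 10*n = 192*c^3 - 176*c^2 - 96*c + n^2*(10 - 8*c) + n*(40*c^2 - 14*c - 45) + 20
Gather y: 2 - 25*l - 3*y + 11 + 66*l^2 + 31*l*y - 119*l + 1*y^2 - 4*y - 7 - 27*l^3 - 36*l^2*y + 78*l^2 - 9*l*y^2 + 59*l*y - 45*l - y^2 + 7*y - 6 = -27*l^3 + 144*l^2 - 9*l*y^2 - 189*l + y*(-36*l^2 + 90*l)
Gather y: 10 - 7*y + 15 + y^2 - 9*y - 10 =y^2 - 16*y + 15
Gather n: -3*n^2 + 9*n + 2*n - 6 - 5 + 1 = -3*n^2 + 11*n - 10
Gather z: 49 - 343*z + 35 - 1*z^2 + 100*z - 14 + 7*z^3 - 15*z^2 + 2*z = 7*z^3 - 16*z^2 - 241*z + 70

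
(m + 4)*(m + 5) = m^2 + 9*m + 20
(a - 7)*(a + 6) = a^2 - a - 42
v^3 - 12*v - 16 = (v - 4)*(v + 2)^2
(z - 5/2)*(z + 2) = z^2 - z/2 - 5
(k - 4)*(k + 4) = k^2 - 16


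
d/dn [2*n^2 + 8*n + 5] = 4*n + 8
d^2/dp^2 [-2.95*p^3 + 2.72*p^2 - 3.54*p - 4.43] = 5.44 - 17.7*p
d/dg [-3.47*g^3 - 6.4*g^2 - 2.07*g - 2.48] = -10.41*g^2 - 12.8*g - 2.07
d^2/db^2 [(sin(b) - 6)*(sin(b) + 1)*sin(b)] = -9*sin(b)^3 + 20*sin(b)^2 + 12*sin(b) - 10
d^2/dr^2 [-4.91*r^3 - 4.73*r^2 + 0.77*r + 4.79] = -29.46*r - 9.46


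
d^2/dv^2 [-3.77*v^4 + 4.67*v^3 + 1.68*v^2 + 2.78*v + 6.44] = -45.24*v^2 + 28.02*v + 3.36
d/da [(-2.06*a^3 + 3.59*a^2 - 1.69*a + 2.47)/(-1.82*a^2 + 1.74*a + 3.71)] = (3.7492*a^4 - 7.1688*a^3 - 19.757*a^2 + 35.6286*a - 10.5677)/(3.3124*a^4 - 6.3336*a^3 - 10.4768*a^2 + 12.9108*a + 13.7641)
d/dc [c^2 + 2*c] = 2*c + 2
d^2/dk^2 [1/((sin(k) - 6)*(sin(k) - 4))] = 2*(-2*sin(k)^4 + 15*sin(k)^3 + sin(k)^2 - 150*sin(k) + 76)/((sin(k) - 6)^3*(sin(k) - 4)^3)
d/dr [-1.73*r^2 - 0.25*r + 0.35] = -3.46*r - 0.25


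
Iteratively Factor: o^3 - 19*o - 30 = (o + 3)*(o^2 - 3*o - 10) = (o - 5)*(o + 3)*(o + 2)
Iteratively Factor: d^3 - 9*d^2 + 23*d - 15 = (d - 5)*(d^2 - 4*d + 3) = (d - 5)*(d - 1)*(d - 3)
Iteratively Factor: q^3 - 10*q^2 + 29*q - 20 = (q - 4)*(q^2 - 6*q + 5) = (q - 4)*(q - 1)*(q - 5)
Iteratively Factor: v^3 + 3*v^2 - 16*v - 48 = (v + 3)*(v^2 - 16) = (v + 3)*(v + 4)*(v - 4)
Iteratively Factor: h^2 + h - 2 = (h - 1)*(h + 2)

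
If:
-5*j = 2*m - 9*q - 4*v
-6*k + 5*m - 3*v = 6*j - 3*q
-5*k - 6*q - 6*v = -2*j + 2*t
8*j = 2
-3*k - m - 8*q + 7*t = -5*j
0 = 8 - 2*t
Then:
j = 1/4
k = 5502/1787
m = -10905/7148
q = 19245/7148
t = 4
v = -11630/1787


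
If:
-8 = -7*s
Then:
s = 8/7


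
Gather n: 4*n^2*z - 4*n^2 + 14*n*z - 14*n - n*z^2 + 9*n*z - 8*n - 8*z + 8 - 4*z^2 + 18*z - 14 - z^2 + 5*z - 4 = n^2*(4*z - 4) + n*(-z^2 + 23*z - 22) - 5*z^2 + 15*z - 10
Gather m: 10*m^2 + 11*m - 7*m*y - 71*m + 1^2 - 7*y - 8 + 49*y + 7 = 10*m^2 + m*(-7*y - 60) + 42*y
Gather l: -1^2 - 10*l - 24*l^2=-24*l^2 - 10*l - 1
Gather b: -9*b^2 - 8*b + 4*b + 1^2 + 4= -9*b^2 - 4*b + 5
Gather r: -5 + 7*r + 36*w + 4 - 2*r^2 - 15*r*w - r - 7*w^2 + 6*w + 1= -2*r^2 + r*(6 - 15*w) - 7*w^2 + 42*w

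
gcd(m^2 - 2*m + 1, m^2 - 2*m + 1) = m^2 - 2*m + 1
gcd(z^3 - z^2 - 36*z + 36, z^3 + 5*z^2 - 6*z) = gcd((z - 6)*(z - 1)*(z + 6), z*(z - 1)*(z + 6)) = z^2 + 5*z - 6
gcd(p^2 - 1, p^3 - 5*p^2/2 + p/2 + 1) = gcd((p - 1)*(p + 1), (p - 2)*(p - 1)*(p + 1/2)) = p - 1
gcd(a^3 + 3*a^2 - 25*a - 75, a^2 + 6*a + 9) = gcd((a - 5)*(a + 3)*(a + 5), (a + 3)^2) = a + 3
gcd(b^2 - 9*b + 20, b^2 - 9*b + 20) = b^2 - 9*b + 20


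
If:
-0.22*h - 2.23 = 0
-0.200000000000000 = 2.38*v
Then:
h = -10.14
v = -0.08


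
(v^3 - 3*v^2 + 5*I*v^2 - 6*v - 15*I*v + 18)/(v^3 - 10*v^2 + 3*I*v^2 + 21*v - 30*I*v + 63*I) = (v + 2*I)/(v - 7)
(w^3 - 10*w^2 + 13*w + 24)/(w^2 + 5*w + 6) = (w^3 - 10*w^2 + 13*w + 24)/(w^2 + 5*w + 6)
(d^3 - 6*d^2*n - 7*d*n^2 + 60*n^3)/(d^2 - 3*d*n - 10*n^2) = (d^2 - d*n - 12*n^2)/(d + 2*n)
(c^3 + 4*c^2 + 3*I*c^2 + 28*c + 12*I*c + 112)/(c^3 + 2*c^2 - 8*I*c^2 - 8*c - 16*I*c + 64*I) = (c^2 + 3*I*c + 28)/(c^2 + c*(-2 - 8*I) + 16*I)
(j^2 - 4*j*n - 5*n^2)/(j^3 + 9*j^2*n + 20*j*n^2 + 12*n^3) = (j - 5*n)/(j^2 + 8*j*n + 12*n^2)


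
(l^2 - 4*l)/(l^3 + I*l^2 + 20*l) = (l - 4)/(l^2 + I*l + 20)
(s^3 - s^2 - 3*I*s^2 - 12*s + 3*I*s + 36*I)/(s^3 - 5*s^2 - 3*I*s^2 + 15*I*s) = (s^2 - s - 12)/(s*(s - 5))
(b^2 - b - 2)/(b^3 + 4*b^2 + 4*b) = (b^2 - b - 2)/(b*(b^2 + 4*b + 4))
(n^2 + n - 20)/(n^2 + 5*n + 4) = (n^2 + n - 20)/(n^2 + 5*n + 4)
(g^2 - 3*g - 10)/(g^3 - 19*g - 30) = 1/(g + 3)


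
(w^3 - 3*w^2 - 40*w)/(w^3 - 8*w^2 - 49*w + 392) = w*(w + 5)/(w^2 - 49)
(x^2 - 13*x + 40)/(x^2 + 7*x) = (x^2 - 13*x + 40)/(x*(x + 7))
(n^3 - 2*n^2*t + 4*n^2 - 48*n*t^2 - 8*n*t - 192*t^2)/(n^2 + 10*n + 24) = (n^2 - 2*n*t - 48*t^2)/(n + 6)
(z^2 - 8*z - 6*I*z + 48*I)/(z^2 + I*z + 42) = (z - 8)/(z + 7*I)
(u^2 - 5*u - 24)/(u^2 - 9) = (u - 8)/(u - 3)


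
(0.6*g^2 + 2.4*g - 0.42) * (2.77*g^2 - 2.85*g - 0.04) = 1.662*g^4 + 4.938*g^3 - 8.0274*g^2 + 1.101*g + 0.0168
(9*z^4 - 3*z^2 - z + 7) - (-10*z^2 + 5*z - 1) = 9*z^4 + 7*z^2 - 6*z + 8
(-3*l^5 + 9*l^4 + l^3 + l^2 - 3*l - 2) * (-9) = 27*l^5 - 81*l^4 - 9*l^3 - 9*l^2 + 27*l + 18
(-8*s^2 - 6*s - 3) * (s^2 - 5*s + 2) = -8*s^4 + 34*s^3 + 11*s^2 + 3*s - 6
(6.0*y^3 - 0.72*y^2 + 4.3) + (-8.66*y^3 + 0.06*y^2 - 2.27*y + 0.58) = -2.66*y^3 - 0.66*y^2 - 2.27*y + 4.88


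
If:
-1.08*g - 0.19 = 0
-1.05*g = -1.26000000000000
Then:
No Solution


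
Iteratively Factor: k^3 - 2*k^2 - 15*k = (k + 3)*(k^2 - 5*k) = (k - 5)*(k + 3)*(k)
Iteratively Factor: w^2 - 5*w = (w)*(w - 5)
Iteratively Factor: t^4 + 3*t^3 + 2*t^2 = (t)*(t^3 + 3*t^2 + 2*t) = t^2*(t^2 + 3*t + 2) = t^2*(t + 2)*(t + 1)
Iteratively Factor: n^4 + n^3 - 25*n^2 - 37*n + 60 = (n + 4)*(n^3 - 3*n^2 - 13*n + 15) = (n + 3)*(n + 4)*(n^2 - 6*n + 5) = (n - 5)*(n + 3)*(n + 4)*(n - 1)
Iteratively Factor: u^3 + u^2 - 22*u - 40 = (u + 2)*(u^2 - u - 20) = (u + 2)*(u + 4)*(u - 5)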